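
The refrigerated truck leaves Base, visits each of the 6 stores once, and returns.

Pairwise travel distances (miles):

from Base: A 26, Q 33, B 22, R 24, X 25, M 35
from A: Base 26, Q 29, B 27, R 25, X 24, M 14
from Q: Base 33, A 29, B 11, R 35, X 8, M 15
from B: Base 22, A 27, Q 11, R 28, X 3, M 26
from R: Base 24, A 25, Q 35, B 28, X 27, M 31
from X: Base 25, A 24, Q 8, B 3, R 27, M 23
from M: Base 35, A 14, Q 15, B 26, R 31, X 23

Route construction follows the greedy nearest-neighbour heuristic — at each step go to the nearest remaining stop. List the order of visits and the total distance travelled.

111 miles along Base → B → X → Q → M → A → R → Base.

Base → [B:22 / R:24 / X:25 / A:26 / Q:33 / M:35] → B (22)
B → [X:3 / Q:11 / M:26 / A:27 / R:28] → X (3)
X → [Q:8 / M:23 / A:24 / R:27] → Q (8)
Q → [M:15 / A:29 / R:35] → M (15)
M → [A:14 / R:31] → A (14)
A → [R:25] → R (25)
Return R→Base: 24.
Total = 22 + 3 + 8 + 15 + 14 + 25 + 24 = 111.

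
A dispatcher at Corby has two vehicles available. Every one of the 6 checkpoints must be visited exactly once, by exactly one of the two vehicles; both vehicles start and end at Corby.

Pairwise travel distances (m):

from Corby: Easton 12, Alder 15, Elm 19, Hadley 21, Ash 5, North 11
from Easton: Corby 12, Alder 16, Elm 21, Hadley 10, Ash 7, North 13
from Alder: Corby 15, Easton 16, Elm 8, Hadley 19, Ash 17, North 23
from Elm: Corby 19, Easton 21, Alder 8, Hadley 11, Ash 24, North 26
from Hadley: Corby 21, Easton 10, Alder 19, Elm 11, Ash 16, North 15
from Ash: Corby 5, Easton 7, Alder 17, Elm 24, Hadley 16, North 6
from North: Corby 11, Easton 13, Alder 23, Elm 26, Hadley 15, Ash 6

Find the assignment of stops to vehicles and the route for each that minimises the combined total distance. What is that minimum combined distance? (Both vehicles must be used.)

There are 2^5 − 1 = 31 ways to divide the 6 stops into two non-empty groups. For each, the best each vehicle can do is its own shortest tour through its group:
  {Easton} + {Alder, Elm, Hadley, Ash, North}: 24 + 60 = 84
  {Alder} + {Easton, Elm, Hadley, Ash, North}: 30 + 64 = 94
  {Easton, Alder} + {Elm, Hadley, Ash, North}: 43 + 56 = 99
  {Elm} + {Easton, Alder, Hadley, Ash, North}: 38 + 67 = 105
  {Easton, Elm} + {Alder, Hadley, Ash, North}: 52 + 60 = 112
  {Alder, Elm} + {Easton, Hadley, Ash, North}: 42 + 48 = 90
  … (31 splits in total)
  {Easton, Alder, Elm, Hadley} + {Ash, North}: 56 + 22 = 78  ← best
Best: vehicle 1 Corby → Easton → Hadley → Elm → Alder → Corby = 56; vehicle 2 Corby → Ash → North → Corby = 22; combined 78.

78 m — the smallest possible combined total.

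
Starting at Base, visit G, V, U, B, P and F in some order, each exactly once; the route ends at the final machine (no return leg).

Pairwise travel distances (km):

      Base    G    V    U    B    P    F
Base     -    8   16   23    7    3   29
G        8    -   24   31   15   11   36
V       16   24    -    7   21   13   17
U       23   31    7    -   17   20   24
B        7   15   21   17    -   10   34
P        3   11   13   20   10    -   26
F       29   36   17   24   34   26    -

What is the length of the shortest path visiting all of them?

70 km — the minimum one-way total.

There are 6! = 720 possible orderings.
Base→G→V→U→B→P→F: 8+24+7+17+10+26 = 92
Base→G→V→U→B→F→P: 8+24+7+17+34+26 = 116
Base→G→V→U→P→B→F: 8+24+7+20+10+34 = 103
Base→G→V→U→P→F→B: 8+24+7+20+26+34 = 119
Base→G→V→U→F→B→P: 8+24+7+24+34+10 = 107
Base→G→V→U→F→P→B: 8+24+7+24+26+10 = 99
Base→G→V→B→U→P→F: 8+24+21+17+20+26 = 116
Base→G→V→B→U→F→P: 8+24+21+17+24+26 = 120
… (712 more)
Base→G→P→B→U→V→F: 8+11+10+17+7+17 = 70  ← best
The minimum is 70.
One shortest path: Base → G → P → B → U → V → F.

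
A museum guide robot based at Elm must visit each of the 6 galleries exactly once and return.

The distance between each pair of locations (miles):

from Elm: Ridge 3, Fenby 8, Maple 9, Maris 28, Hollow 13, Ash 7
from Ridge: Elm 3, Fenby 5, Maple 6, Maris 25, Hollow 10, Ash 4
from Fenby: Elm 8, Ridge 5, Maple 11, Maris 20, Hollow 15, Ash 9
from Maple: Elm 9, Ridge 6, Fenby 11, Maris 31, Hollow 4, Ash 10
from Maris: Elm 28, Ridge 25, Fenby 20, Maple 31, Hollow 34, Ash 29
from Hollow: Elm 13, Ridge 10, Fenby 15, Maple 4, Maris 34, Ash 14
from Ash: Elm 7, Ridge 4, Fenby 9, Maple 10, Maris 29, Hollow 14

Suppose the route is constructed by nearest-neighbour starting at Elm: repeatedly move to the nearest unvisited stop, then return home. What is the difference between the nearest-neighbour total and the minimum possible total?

Elm: Ridge=3, Ash=7, Fenby=8, Maple=9, Hollow=13, Maris=28 ⇒ Ridge
Ridge: Ash=4, Fenby=5, Maple=6, Hollow=10, Maris=25 ⇒ Ash
Ash: Fenby=9, Maple=10, Hollow=14, Maris=29 ⇒ Fenby
Fenby: Maple=11, Hollow=15, Maris=20 ⇒ Maple
Maple: Hollow=4, Maris=31 ⇒ Hollow
Hollow: Maris=34 ⇒ Maris
NN route Elm → Ridge → Ash → Fenby → Maple → Hollow → Maris → Elm costs 93.
Optimal: Elm → Ridge → Fenby → Maris → Hollow → Maple → Ash → Elm costs 83 (by enumerating all 360 distinct tours).
Excess = 93 − 83 = 10.

10 miles longer than the optimal tour.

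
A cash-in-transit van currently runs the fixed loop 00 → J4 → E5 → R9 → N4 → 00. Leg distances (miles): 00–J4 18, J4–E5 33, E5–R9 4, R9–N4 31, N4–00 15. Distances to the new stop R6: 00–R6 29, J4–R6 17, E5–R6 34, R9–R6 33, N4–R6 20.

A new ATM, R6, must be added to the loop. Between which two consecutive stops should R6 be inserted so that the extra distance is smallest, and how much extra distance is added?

+18 miles — insert R6 between J4 and E5.

Insertion cost between consecutive stops i–j is d(i,R6) + d(R6,j) − d(i,j):
  between 00 and J4: 29 + 17 − 18 = 28
  between J4 and E5: 17 + 34 − 33 = 18
  between E5 and R9: 34 + 33 − 4 = 63
  between R9 and N4: 33 + 20 − 31 = 22
  between N4 and 00: 20 + 29 − 15 = 34
Cheapest insertion is between J4 and E5, adding 18.
New total = 101 + 18 = 119.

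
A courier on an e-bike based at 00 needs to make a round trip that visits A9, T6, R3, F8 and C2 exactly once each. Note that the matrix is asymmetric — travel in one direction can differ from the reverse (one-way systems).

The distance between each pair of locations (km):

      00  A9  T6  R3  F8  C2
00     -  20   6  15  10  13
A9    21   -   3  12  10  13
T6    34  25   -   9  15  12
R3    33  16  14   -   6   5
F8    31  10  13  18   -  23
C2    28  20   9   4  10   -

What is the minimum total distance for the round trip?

Shortest round trip = 59 km.

00 - A9 - T6 - R3 - F8 - C2 - 00: 20+3+9+6+23+28 = 89
00 - A9 - T6 - R3 - C2 - F8 - 00: 20+3+9+5+10+31 = 78
00 - A9 - T6 - F8 - R3 - C2 - 00: 20+3+15+18+5+28 = 89
00 - A9 - T6 - F8 - C2 - R3 - 00: 20+3+15+23+4+33 = 98
00 - A9 - T6 - C2 - R3 - F8 - 00: 20+3+12+4+6+31 = 76
00 - A9 - T6 - C2 - F8 - R3 - 00: 20+3+12+10+18+33 = 96
00 - A9 - R3 - T6 - F8 - C2 - 00: 20+12+14+15+23+28 = 112
00 - A9 - R3 - T6 - C2 - F8 - 00: 20+12+14+12+10+31 = 99
00 - A9 - R3 - F8 - T6 - C2 - 00: 20+12+6+13+12+28 = 91
00 - A9 - R3 - F8 - C2 - T6 - 00: 20+12+6+23+9+34 = 104
00 - A9 - R3 - C2 - T6 - F8 - 00: 20+12+5+9+15+31 = 92
00 - A9 - R3 - C2 - F8 - T6 - 00: 20+12+5+10+13+34 = 94
00 - A9 - F8 - T6 - R3 - C2 - 00: 20+10+13+9+5+28 = 85
00 - A9 - F8 - T6 - C2 - R3 - 00: 20+10+13+12+4+33 = 92
… (106 more)
00 - T6 - C2 - R3 - F8 - A9 - 00: 6+12+4+6+10+21 = 59  ← best
The minimum is 59.
One optimal route: 00 → T6 → C2 → R3 → F8 → A9 → 00.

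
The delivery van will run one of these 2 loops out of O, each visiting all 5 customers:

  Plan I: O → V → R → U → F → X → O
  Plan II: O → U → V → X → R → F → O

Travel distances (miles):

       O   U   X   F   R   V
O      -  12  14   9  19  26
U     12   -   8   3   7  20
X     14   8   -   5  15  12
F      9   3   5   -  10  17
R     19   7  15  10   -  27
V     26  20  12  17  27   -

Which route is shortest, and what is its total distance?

Shortest is Plan II, total 78 miles.

Plan I: 26 + 27 + 7 + 3 + 5 + 14 = 82
Plan II: 12 + 20 + 12 + 15 + 10 + 9 = 78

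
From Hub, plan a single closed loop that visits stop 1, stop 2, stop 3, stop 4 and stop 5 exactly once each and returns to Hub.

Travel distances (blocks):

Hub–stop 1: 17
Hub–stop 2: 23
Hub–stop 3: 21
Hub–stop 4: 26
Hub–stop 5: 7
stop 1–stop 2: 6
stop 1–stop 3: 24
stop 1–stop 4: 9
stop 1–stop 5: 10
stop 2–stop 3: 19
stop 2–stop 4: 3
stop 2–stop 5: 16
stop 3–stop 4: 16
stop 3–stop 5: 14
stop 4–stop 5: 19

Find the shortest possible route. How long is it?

Shortest round trip = 63 blocks.

There are 60 distinct closed tours to check (reversals are equivalent).
Hub-stop 1-stop 2-stop 3-stop 4-stop 5-Hub: 17+6+19+16+19+7 = 84
Hub-stop 1-stop 2-stop 3-stop 5-stop 4-Hub: 17+6+19+14+19+26 = 101
Hub-stop 1-stop 2-stop 4-stop 3-stop 5-Hub: 17+6+3+16+14+7 = 63
Hub-stop 1-stop 2-stop 4-stop 5-stop 3-Hub: 17+6+3+19+14+21 = 80
Hub-stop 1-stop 2-stop 5-stop 3-stop 4-Hub: 17+6+16+14+16+26 = 95
Hub-stop 1-stop 2-stop 5-stop 4-stop 3-Hub: 17+6+16+19+16+21 = 95
Hub-stop 1-stop 3-stop 2-stop 4-stop 5-Hub: 17+24+19+3+19+7 = 89
Hub-stop 1-stop 3-stop 2-stop 5-stop 4-Hub: 17+24+19+16+19+26 = 121
Hub-stop 1-stop 3-stop 4-stop 2-stop 5-Hub: 17+24+16+3+16+7 = 83
Hub-stop 1-stop 3-stop 4-stop 5-stop 2-Hub: 17+24+16+19+16+23 = 115
Hub-stop 1-stop 3-stop 5-stop 2-stop 4-Hub: 17+24+14+16+3+26 = 100
Hub-stop 1-stop 3-stop 5-stop 4-stop 2-Hub: 17+24+14+19+3+23 = 100
Hub-stop 1-stop 4-stop 2-stop 3-stop 5-Hub: 17+9+3+19+14+7 = 69
Hub-stop 1-stop 4-stop 2-stop 5-stop 3-Hub: 17+9+3+16+14+21 = 80
… (46 more)
The minimum is 63.
One optimal route: Hub → stop 1 → stop 2 → stop 4 → stop 3 → stop 5 → Hub (or its reverse).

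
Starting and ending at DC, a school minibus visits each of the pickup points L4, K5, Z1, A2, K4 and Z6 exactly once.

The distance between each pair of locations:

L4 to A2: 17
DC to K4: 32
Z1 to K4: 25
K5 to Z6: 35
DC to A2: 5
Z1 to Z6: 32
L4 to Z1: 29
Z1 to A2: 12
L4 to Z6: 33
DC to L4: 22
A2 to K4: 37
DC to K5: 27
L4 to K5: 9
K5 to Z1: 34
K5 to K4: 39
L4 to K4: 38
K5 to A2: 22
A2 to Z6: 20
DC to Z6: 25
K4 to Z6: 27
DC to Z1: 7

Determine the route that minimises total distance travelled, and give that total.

Minimum total distance: 125.

There are 360 distinct closed tours to check (reversals are equivalent).
DC→L4→K5→Z1→A2→K4→Z6→DC: 22+9+34+12+37+27+25 = 166
DC→L4→K5→Z1→A2→Z6→K4→DC: 22+9+34+12+20+27+32 = 156
DC→L4→K5→Z1→K4→A2→Z6→DC: 22+9+34+25+37+20+25 = 172
DC→L4→K5→Z1→K4→Z6→A2→DC: 22+9+34+25+27+20+5 = 142
DC→L4→K5→Z1→Z6→A2→K4→DC: 22+9+34+32+20+37+32 = 186
DC→L4→K5→Z1→Z6→K4→A2→DC: 22+9+34+32+27+37+5 = 166
DC→L4→K5→A2→Z1→K4→Z6→DC: 22+9+22+12+25+27+25 = 142
DC→L4→K5→A2→Z1→Z6→K4→DC: 22+9+22+12+32+27+32 = 156
… (352 more)
DC→Z1→K4→Z6→K5→L4→A2→DC: 7+25+27+35+9+17+5 = 125  ← best
The minimum is 125.
One optimal route: DC → Z1 → K4 → Z6 → K5 → L4 → A2 → DC (or its reverse).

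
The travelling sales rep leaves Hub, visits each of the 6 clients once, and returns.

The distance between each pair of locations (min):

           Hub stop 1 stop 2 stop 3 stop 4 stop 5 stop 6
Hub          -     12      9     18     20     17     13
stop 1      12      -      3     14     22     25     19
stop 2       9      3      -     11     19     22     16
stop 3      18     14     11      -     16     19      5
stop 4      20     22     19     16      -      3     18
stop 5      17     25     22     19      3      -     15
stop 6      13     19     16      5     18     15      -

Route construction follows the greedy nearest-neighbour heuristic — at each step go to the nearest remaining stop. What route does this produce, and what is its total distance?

Nearest-neighbour total = 69 min; route Hub → stop 2 → stop 1 → stop 3 → stop 6 → stop 5 → stop 4 → Hub.

At Hub the remaining stops are stop 2 9, stop 1 12, stop 6 13, stop 5 17, stop 3 18, stop 4 20; go to stop 2.
At stop 2 the remaining stops are stop 1 3, stop 3 11, stop 6 16, stop 4 19, stop 5 22; go to stop 1.
At stop 1 the remaining stops are stop 3 14, stop 6 19, stop 4 22, stop 5 25; go to stop 3.
At stop 3 the remaining stops are stop 6 5, stop 4 16, stop 5 19; go to stop 6.
At stop 6 the remaining stops are stop 5 15, stop 4 18; go to stop 5.
At stop 5 the remaining stops are stop 4 3; go to stop 4.
Return stop 4→Hub: 20.
Total = 9 + 3 + 14 + 5 + 15 + 3 + 20 = 69.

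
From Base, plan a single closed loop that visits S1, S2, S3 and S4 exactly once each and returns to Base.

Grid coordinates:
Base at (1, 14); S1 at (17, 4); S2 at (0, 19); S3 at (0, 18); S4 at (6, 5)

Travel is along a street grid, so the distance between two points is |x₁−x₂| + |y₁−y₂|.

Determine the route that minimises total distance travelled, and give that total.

Shortest round trip = 64.

There are 12 distinct closed tours to check (reversals are equivalent).
Base - S1 - S2 - S3 - S4 - Base: 26+32+1+19+14 = 92
Base - S1 - S2 - S4 - S3 - Base: 26+32+20+19+5 = 102
Base - S1 - S3 - S2 - S4 - Base: 26+31+1+20+14 = 92
Base - S1 - S3 - S4 - S2 - Base: 26+31+19+20+6 = 102
Base - S1 - S4 - S2 - S3 - Base: 26+12+20+1+5 = 64
Base - S1 - S4 - S3 - S2 - Base: 26+12+19+1+6 = 64
Base - S2 - S1 - S3 - S4 - Base: 6+32+31+19+14 = 102
Base - S2 - S1 - S4 - S3 - Base: 6+32+12+19+5 = 74
Base - S2 - S3 - S1 - S4 - Base: 6+1+31+12+14 = 64
Base - S2 - S4 - S1 - S3 - Base: 6+20+12+31+5 = 74
Base - S3 - S1 - S2 - S4 - Base: 5+31+32+20+14 = 102
Base - S3 - S2 - S1 - S4 - Base: 5+1+32+12+14 = 64
The minimum is 64.
One optimal route: Base → S1 → S4 → S2 → S3 → Base (or its reverse).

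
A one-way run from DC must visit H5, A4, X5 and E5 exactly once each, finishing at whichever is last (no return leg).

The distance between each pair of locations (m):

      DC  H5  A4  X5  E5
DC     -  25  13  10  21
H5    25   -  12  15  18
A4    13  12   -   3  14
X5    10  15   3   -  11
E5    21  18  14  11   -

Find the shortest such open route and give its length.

Minimum one-way distance = 43 m.

There are 4! = 24 possible orderings.
DC→H5→A4→X5→E5: 25+12+3+11 = 51
DC→H5→A4→E5→X5: 25+12+14+11 = 62
DC→H5→X5→A4→E5: 25+15+3+14 = 57
DC→H5→X5→E5→A4: 25+15+11+14 = 65
DC→H5→E5→A4→X5: 25+18+14+3 = 60
DC→H5→E5→X5→A4: 25+18+11+3 = 57
DC→A4→H5→X5→E5: 13+12+15+11 = 51
DC→A4→H5→E5→X5: 13+12+18+11 = 54
DC→A4→X5→H5→E5: 13+3+15+18 = 49
DC→A4→X5→E5→H5: 13+3+11+18 = 45
DC→A4→E5→H5→X5: 13+14+18+15 = 60
DC→A4→E5→X5→H5: 13+14+11+15 = 53
DC→X5→H5→A4→E5: 10+15+12+14 = 51
DC→X5→H5→E5→A4: 10+15+18+14 = 57
… (10 more)
DC→X5→A4→H5→E5: 10+3+12+18 = 43  ← best
The minimum is 43.
One shortest path: DC → X5 → A4 → H5 → E5.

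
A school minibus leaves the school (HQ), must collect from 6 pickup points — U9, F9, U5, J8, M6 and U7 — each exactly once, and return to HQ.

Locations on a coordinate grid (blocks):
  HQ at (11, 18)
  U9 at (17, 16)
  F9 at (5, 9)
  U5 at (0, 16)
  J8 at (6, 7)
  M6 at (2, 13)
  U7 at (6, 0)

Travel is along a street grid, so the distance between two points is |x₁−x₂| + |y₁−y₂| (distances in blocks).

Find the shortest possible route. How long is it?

HQ - U9 - F9 - U5 - J8 - M6 - U7 - HQ: 8+19+12+15+10+17+23 = 104
HQ - U9 - F9 - U5 - J8 - U7 - M6 - HQ: 8+19+12+15+7+17+14 = 92
HQ - U9 - F9 - U5 - M6 - J8 - U7 - HQ: 8+19+12+5+10+7+23 = 84
HQ - U9 - F9 - U5 - M6 - U7 - J8 - HQ: 8+19+12+5+17+7+16 = 84
HQ - U9 - F9 - U5 - U7 - J8 - M6 - HQ: 8+19+12+22+7+10+14 = 92
HQ - U9 - F9 - U5 - U7 - M6 - J8 - HQ: 8+19+12+22+17+10+16 = 104
HQ - U9 - F9 - J8 - U5 - M6 - U7 - HQ: 8+19+3+15+5+17+23 = 90
HQ - U9 - F9 - J8 - U5 - U7 - M6 - HQ: 8+19+3+15+22+17+14 = 98
… (352 more)
HQ - U9 - U5 - M6 - F9 - J8 - U7 - HQ: 8+17+5+7+3+7+23 = 70  ← best
The minimum is 70.
One optimal route: HQ → U9 → U5 → M6 → F9 → J8 → U7 → HQ (or its reverse).

Shortest round trip = 70 blocks.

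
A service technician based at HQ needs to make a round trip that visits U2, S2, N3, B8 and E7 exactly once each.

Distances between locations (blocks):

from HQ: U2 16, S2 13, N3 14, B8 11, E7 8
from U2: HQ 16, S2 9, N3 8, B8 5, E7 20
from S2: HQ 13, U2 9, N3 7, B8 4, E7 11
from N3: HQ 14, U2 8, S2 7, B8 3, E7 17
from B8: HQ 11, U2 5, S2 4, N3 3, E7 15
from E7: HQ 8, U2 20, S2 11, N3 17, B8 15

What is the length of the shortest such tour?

Shortest round trip = 50 blocks.

HQ→U2→S2→N3→B8→E7→HQ: 16+9+7+3+15+8 = 58
HQ→U2→S2→N3→E7→B8→HQ: 16+9+7+17+15+11 = 75
HQ→U2→S2→B8→N3→E7→HQ: 16+9+4+3+17+8 = 57
HQ→U2→S2→B8→E7→N3→HQ: 16+9+4+15+17+14 = 75
HQ→U2→S2→E7→N3→B8→HQ: 16+9+11+17+3+11 = 67
HQ→U2→S2→E7→B8→N3→HQ: 16+9+11+15+3+14 = 68
HQ→U2→N3→S2→B8→E7→HQ: 16+8+7+4+15+8 = 58
HQ→U2→N3→S2→E7→B8→HQ: 16+8+7+11+15+11 = 68
HQ→U2→N3→B8→S2→E7→HQ: 16+8+3+4+11+8 = 50
HQ→U2→N3→B8→E7→S2→HQ: 16+8+3+15+11+13 = 66
HQ→U2→N3→E7→S2→B8→HQ: 16+8+17+11+4+11 = 67
HQ→U2→N3→E7→B8→S2→HQ: 16+8+17+15+4+13 = 73
HQ→U2→B8→S2→N3→E7→HQ: 16+5+4+7+17+8 = 57
HQ→U2→B8→S2→E7→N3→HQ: 16+5+4+11+17+14 = 67
… (46 more)
The minimum is 50.
One optimal route: HQ → U2 → N3 → B8 → S2 → E7 → HQ (or its reverse).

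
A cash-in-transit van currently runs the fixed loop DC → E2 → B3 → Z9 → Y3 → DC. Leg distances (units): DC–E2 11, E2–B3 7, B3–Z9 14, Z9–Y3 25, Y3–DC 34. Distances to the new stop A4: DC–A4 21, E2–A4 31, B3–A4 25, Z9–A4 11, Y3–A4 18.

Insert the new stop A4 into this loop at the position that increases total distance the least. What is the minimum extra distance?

Insertion cost between consecutive stops i–j is d(i,A4) + d(A4,j) − d(i,j):
  between DC and E2: 21 + 31 − 11 = 41
  between E2 and B3: 31 + 25 − 7 = 49
  between B3 and Z9: 25 + 11 − 14 = 22
  between Z9 and Y3: 11 + 18 − 25 = 4
  between Y3 and DC: 18 + 21 − 34 = 5
Cheapest insertion is between Z9 and Y3, adding 4.
New total = 91 + 4 = 95.

Adding 4 by placing A4 on the Z9–Y3 leg.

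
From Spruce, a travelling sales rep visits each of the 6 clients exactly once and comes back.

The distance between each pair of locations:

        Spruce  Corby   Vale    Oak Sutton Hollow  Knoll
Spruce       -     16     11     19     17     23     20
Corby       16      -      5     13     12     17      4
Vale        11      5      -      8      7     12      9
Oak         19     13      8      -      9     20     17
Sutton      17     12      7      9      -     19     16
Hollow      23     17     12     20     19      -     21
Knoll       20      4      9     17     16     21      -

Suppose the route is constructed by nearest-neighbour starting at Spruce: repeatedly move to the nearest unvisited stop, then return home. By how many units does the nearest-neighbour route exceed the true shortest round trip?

Excess over optimum: 1.

From Spruce: Vale=11, Corby=16, Sutton=17, Oak=19, Knoll=20, Hollow=23 → choose Vale (11).
From Vale: Corby=5, Sutton=7, Oak=8, Knoll=9, Hollow=12 → choose Corby (5).
From Corby: Knoll=4, Sutton=12, Oak=13, Hollow=17 → choose Knoll (4).
From Knoll: Sutton=16, Oak=17, Hollow=21 → choose Sutton (16).
From Sutton: Oak=9, Hollow=19 → choose Oak (9).
From Oak: Hollow=20 → choose Hollow (20).
NN route Spruce → Vale → Corby → Knoll → Sutton → Oak → Hollow → Spruce costs 88.
Optimal: Spruce → Corby → Knoll → Vale → Hollow → Oak → Sutton → Spruce costs 87 (by enumerating all 360 distinct tours).
Excess = 88 − 87 = 1.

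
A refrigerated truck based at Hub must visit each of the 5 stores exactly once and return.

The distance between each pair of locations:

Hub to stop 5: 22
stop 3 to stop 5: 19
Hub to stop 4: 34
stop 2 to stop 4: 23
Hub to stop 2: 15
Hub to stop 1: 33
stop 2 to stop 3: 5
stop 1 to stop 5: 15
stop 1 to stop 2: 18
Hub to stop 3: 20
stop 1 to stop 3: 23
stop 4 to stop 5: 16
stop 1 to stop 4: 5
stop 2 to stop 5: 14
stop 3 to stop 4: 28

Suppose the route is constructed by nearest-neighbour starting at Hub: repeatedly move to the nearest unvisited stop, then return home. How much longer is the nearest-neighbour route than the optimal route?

Excess over optimum: 7.

From Hub: stop 2=15, stop 3=20, stop 5=22, stop 1=33, stop 4=34 → choose stop 2 (15).
From stop 2: stop 3=5, stop 5=14, stop 1=18, stop 4=23 → choose stop 3 (5).
From stop 3: stop 5=19, stop 1=23, stop 4=28 → choose stop 5 (19).
From stop 5: stop 1=15, stop 4=16 → choose stop 1 (15).
From stop 1: stop 4=5 → choose stop 4 (5).
NN route Hub → stop 2 → stop 3 → stop 5 → stop 1 → stop 4 → Hub costs 93.
Optimal: Hub → stop 2 → stop 3 → stop 1 → stop 4 → stop 5 → Hub costs 86 (by enumerating all 60 distinct tours).
Excess = 93 − 86 = 7.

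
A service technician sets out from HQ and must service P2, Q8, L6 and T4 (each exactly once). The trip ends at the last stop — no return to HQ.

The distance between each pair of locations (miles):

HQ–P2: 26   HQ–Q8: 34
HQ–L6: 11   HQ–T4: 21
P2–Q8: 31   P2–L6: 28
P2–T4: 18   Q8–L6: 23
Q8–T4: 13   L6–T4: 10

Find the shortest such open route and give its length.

There are 4! = 24 possible orderings.
HQ → P2 → Q8 → L6 → T4: 26+31+23+10 = 90
HQ → P2 → Q8 → T4 → L6: 26+31+13+10 = 80
HQ → P2 → L6 → Q8 → T4: 26+28+23+13 = 90
HQ → P2 → L6 → T4 → Q8: 26+28+10+13 = 77
HQ → P2 → T4 → Q8 → L6: 26+18+13+23 = 80
HQ → P2 → T4 → L6 → Q8: 26+18+10+23 = 77
HQ → Q8 → P2 → L6 → T4: 34+31+28+10 = 103
HQ → Q8 → P2 → T4 → L6: 34+31+18+10 = 93
HQ → Q8 → L6 → P2 → T4: 34+23+28+18 = 103
HQ → Q8 → L6 → T4 → P2: 34+23+10+18 = 85
HQ → Q8 → T4 → P2 → L6: 34+13+18+28 = 93
HQ → Q8 → T4 → L6 → P2: 34+13+10+28 = 85
HQ → L6 → P2 → Q8 → T4: 11+28+31+13 = 83
HQ → L6 → P2 → T4 → Q8: 11+28+18+13 = 70
… (10 more)
HQ → L6 → Q8 → T4 → P2: 11+23+13+18 = 65  ← best
The minimum is 65.
One shortest path: HQ → L6 → Q8 → T4 → P2.

Shortest open route: 65 miles.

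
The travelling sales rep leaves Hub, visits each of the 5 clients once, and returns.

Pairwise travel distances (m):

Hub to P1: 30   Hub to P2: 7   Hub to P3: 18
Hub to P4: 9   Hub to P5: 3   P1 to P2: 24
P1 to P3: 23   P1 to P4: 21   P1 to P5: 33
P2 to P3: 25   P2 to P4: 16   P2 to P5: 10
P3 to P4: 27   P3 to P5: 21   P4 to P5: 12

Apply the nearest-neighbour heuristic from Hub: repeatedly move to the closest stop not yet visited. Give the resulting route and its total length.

From Hub: distances to unvisited — P5=3, P2=7, P4=9, P3=18, P1=30. Nearest is P5 (3).
From P5: distances to unvisited — P2=10, P4=12, P3=21, P1=33. Nearest is P2 (10).
From P2: distances to unvisited — P4=16, P1=24, P3=25. Nearest is P4 (16).
From P4: distances to unvisited — P1=21, P3=27. Nearest is P1 (21).
From P1: distances to unvisited — P3=23. Nearest is P3 (23).
Return P3→Hub: 18.
Total = 3 + 10 + 16 + 21 + 23 + 18 = 91.

91 m along Hub → P5 → P2 → P4 → P1 → P3 → Hub.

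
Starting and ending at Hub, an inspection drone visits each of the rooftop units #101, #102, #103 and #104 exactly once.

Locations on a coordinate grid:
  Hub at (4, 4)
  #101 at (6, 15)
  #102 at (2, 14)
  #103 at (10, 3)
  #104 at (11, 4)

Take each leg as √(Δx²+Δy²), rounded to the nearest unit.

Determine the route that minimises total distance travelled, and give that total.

33 — the shortest possible round trip.

There are 12 distinct closed tours to check (reversals are equivalent).
Hub-#101-#102-#103-#104-Hub: 11+4+14+1+7 = 37
Hub-#101-#102-#104-#103-Hub: 11+4+13+1+6 = 35
Hub-#101-#103-#102-#104-Hub: 11+13+14+13+7 = 58
Hub-#101-#103-#104-#102-Hub: 11+13+1+13+10 = 48
Hub-#101-#104-#102-#103-Hub: 11+12+13+14+6 = 56
Hub-#101-#104-#103-#102-Hub: 11+12+1+14+10 = 48
Hub-#102-#101-#103-#104-Hub: 10+4+13+1+7 = 35
Hub-#102-#101-#104-#103-Hub: 10+4+12+1+6 = 33
Hub-#102-#103-#101-#104-Hub: 10+14+13+12+7 = 56
Hub-#102-#104-#101-#103-Hub: 10+13+12+13+6 = 54
Hub-#103-#101-#102-#104-Hub: 6+13+4+13+7 = 43
Hub-#103-#102-#101-#104-Hub: 6+14+4+12+7 = 43
The minimum is 33.
One optimal route: Hub → #102 → #101 → #104 → #103 → Hub (or its reverse).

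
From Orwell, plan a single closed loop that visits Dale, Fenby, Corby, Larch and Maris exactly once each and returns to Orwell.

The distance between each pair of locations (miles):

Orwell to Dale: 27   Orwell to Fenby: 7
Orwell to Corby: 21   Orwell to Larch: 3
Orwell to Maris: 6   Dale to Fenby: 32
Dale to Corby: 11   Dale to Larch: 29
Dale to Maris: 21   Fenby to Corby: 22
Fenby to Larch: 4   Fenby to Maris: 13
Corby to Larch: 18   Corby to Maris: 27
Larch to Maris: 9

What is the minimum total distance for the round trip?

With 5 stops there are 5!/2 = 60 distinct round trips (a route and its reverse cost the same).
Orwell→Dale→Fenby→Corby→Larch→Maris→Orwell: 27+32+22+18+9+6 = 114
Orwell→Dale→Fenby→Corby→Maris→Larch→Orwell: 27+32+22+27+9+3 = 120
Orwell→Dale→Fenby→Larch→Corby→Maris→Orwell: 27+32+4+18+27+6 = 114
Orwell→Dale→Fenby→Larch→Maris→Corby→Orwell: 27+32+4+9+27+21 = 120
Orwell→Dale→Fenby→Maris→Corby→Larch→Orwell: 27+32+13+27+18+3 = 120
Orwell→Dale→Fenby→Maris→Larch→Corby→Orwell: 27+32+13+9+18+21 = 120
Orwell→Dale→Corby→Fenby→Larch→Maris→Orwell: 27+11+22+4+9+6 = 79
Orwell→Dale→Corby→Fenby→Maris→Larch→Orwell: 27+11+22+13+9+3 = 85
Orwell→Dale→Corby→Larch→Fenby→Maris→Orwell: 27+11+18+4+13+6 = 79
Orwell→Dale→Corby→Larch→Maris→Fenby→Orwell: 27+11+18+9+13+7 = 85
Orwell→Dale→Corby→Maris→Fenby→Larch→Orwell: 27+11+27+13+4+3 = 85
Orwell→Dale→Corby→Maris→Larch→Fenby→Orwell: 27+11+27+9+4+7 = 85
Orwell→Dale→Larch→Fenby→Corby→Maris→Orwell: 27+29+4+22+27+6 = 115
Orwell→Dale→Larch→Fenby→Maris→Corby→Orwell: 27+29+4+13+27+21 = 121
… (46 more)
Orwell→Fenby→Larch→Corby→Dale→Maris→Orwell: 7+4+18+11+21+6 = 67  ← best
The minimum is 67.
One optimal route: Orwell → Fenby → Larch → Corby → Dale → Maris → Orwell (or its reverse).

67 miles — the shortest possible round trip.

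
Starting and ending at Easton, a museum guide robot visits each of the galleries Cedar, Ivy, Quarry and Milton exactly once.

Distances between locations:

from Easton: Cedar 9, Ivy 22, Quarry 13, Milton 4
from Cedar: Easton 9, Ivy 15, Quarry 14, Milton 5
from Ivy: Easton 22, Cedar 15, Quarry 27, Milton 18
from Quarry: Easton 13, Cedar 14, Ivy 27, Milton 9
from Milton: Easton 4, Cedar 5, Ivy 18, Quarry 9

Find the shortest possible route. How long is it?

Minimum total distance: 64.

There are 12 distinct closed tours to check (reversals are equivalent).
Easton - Cedar - Ivy - Quarry - Milton - Easton: 9+15+27+9+4 = 64
Easton - Cedar - Ivy - Milton - Quarry - Easton: 9+15+18+9+13 = 64
Easton - Cedar - Quarry - Ivy - Milton - Easton: 9+14+27+18+4 = 72
Easton - Cedar - Quarry - Milton - Ivy - Easton: 9+14+9+18+22 = 72
Easton - Cedar - Milton - Ivy - Quarry - Easton: 9+5+18+27+13 = 72
Easton - Cedar - Milton - Quarry - Ivy - Easton: 9+5+9+27+22 = 72
Easton - Ivy - Cedar - Quarry - Milton - Easton: 22+15+14+9+4 = 64
Easton - Ivy - Cedar - Milton - Quarry - Easton: 22+15+5+9+13 = 64
Easton - Ivy - Quarry - Cedar - Milton - Easton: 22+27+14+5+4 = 72
Easton - Ivy - Milton - Cedar - Quarry - Easton: 22+18+5+14+13 = 72
Easton - Quarry - Cedar - Ivy - Milton - Easton: 13+14+15+18+4 = 64
Easton - Quarry - Ivy - Cedar - Milton - Easton: 13+27+15+5+4 = 64
The minimum is 64.
One optimal route: Easton → Cedar → Ivy → Quarry → Milton → Easton (or its reverse).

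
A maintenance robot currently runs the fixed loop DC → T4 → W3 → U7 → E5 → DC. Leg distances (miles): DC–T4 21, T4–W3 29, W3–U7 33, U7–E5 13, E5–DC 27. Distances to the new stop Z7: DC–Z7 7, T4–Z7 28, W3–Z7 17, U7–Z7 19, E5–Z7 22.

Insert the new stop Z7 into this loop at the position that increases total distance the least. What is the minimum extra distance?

Insertion cost between consecutive stops i–j is d(i,Z7) + d(Z7,j) − d(i,j):
  between DC and T4: 7 + 28 − 21 = 14
  between T4 and W3: 28 + 17 − 29 = 16
  between W3 and U7: 17 + 19 − 33 = 3
  between U7 and E5: 19 + 22 − 13 = 28
  between E5 and DC: 22 + 7 − 27 = 2
Cheapest insertion is between E5 and DC, adding 2.
New total = 123 + 2 = 125.

Minimum extra distance: 2 miles, inserting Z7 between E5 and DC.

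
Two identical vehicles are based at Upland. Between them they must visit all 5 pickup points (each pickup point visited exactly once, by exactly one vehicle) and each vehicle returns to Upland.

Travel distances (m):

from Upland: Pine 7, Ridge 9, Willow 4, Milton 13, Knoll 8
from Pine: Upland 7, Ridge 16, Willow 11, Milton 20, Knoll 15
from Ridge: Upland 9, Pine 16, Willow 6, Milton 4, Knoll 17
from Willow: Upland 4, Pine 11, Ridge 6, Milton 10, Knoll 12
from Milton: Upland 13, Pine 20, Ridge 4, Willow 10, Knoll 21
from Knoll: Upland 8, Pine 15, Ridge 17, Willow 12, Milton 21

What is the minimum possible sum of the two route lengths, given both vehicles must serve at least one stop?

Try each way of splitting the stops between the two vehicles (each non-empty) and, for each split, find the best tour for each vehicle:
  {Pine} + {Ridge, Willow, Milton, Knoll}: 14 + 43 = 57
  {Ridge} + {Pine, Willow, Milton, Knoll}: 18 + 57 = 75
  {Pine, Ridge} + {Willow, Milton, Knoll}: 32 + 43 = 75
  {Willow} + {Pine, Ridge, Milton, Knoll}: 8 + 56 = 64
  {Pine, Willow} + {Ridge, Milton, Knoll}: 22 + 42 = 64
  {Ridge, Willow} + {Pine, Milton, Knoll}: 19 + 56 = 75
  … (15 splits in total)
Best: vehicle 1 Upland → Pine → Upland = 14; vehicle 2 Upland → Ridge → Milton → Willow → Knoll → Upland = 43; combined 57.

Minimum combined distance: 57 m.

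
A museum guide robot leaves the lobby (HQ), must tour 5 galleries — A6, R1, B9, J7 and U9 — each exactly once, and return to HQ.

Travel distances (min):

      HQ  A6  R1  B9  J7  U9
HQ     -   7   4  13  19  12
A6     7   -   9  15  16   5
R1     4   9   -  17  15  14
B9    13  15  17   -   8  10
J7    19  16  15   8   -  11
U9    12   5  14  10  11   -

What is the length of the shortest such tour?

Minimum total distance: 49 min.

HQ → A6 → R1 → B9 → J7 → U9 → HQ: 7+9+17+8+11+12 = 64
HQ → A6 → R1 → B9 → U9 → J7 → HQ: 7+9+17+10+11+19 = 73
HQ → A6 → R1 → J7 → B9 → U9 → HQ: 7+9+15+8+10+12 = 61
HQ → A6 → R1 → J7 → U9 → B9 → HQ: 7+9+15+11+10+13 = 65
HQ → A6 → R1 → U9 → B9 → J7 → HQ: 7+9+14+10+8+19 = 67
HQ → A6 → R1 → U9 → J7 → B9 → HQ: 7+9+14+11+8+13 = 62
HQ → A6 → B9 → R1 → J7 → U9 → HQ: 7+15+17+15+11+12 = 77
HQ → A6 → B9 → R1 → U9 → J7 → HQ: 7+15+17+14+11+19 = 83
HQ → A6 → B9 → J7 → R1 → U9 → HQ: 7+15+8+15+14+12 = 71
HQ → A6 → B9 → J7 → U9 → R1 → HQ: 7+15+8+11+14+4 = 59
HQ → A6 → B9 → U9 → R1 → J7 → HQ: 7+15+10+14+15+19 = 80
HQ → A6 → B9 → U9 → J7 → R1 → HQ: 7+15+10+11+15+4 = 62
HQ → A6 → J7 → R1 → B9 → U9 → HQ: 7+16+15+17+10+12 = 77
HQ → A6 → J7 → R1 → U9 → B9 → HQ: 7+16+15+14+10+13 = 75
… (46 more)
HQ → A6 → U9 → B9 → J7 → R1 → HQ: 7+5+10+8+15+4 = 49  ← best
The minimum is 49.
One optimal route: HQ → A6 → U9 → B9 → J7 → R1 → HQ (or its reverse).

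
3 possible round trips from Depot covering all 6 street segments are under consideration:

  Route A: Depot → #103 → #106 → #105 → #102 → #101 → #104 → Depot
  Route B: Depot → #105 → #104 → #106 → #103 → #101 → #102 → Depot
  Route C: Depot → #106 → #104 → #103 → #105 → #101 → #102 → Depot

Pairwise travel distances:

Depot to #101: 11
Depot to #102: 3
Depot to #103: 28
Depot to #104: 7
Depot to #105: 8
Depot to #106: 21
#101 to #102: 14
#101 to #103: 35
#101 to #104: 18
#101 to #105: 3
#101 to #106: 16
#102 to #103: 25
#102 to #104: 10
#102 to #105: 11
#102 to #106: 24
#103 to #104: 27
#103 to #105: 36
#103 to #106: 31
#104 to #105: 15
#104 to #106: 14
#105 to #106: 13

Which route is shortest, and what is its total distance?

Route A: 28 + 31 + 13 + 11 + 14 + 18 + 7 = 122
Route B: 8 + 15 + 14 + 31 + 35 + 14 + 3 = 120
Route C: 21 + 14 + 27 + 36 + 3 + 14 + 3 = 118

118 — Route C is the shortest.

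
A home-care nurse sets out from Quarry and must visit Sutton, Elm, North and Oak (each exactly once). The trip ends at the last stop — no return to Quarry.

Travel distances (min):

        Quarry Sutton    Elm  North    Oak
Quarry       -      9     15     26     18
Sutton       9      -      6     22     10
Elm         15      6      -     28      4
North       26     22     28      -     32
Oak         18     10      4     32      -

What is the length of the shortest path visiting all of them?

50 min — the minimum one-way total.

There are 4! = 24 possible orderings.
Quarry → Sutton → Elm → North → Oak: 9+6+28+32 = 75
Quarry → Sutton → Elm → Oak → North: 9+6+4+32 = 51
Quarry → Sutton → North → Elm → Oak: 9+22+28+4 = 63
Quarry → Sutton → North → Oak → Elm: 9+22+32+4 = 67
Quarry → Sutton → Oak → Elm → North: 9+10+4+28 = 51
Quarry → Sutton → Oak → North → Elm: 9+10+32+28 = 79
Quarry → Elm → Sutton → North → Oak: 15+6+22+32 = 75
Quarry → Elm → Sutton → Oak → North: 15+6+10+32 = 63
Quarry → Elm → North → Sutton → Oak: 15+28+22+10 = 75
Quarry → Elm → North → Oak → Sutton: 15+28+32+10 = 85
Quarry → Elm → Oak → Sutton → North: 15+4+10+22 = 51
Quarry → Elm → Oak → North → Sutton: 15+4+32+22 = 73
Quarry → North → Sutton → Elm → Oak: 26+22+6+4 = 58
Quarry → North → Sutton → Oak → Elm: 26+22+10+4 = 62
… (10 more)
Quarry → Oak → Elm → Sutton → North: 18+4+6+22 = 50  ← best
The minimum is 50.
One shortest path: Quarry → Oak → Elm → Sutton → North.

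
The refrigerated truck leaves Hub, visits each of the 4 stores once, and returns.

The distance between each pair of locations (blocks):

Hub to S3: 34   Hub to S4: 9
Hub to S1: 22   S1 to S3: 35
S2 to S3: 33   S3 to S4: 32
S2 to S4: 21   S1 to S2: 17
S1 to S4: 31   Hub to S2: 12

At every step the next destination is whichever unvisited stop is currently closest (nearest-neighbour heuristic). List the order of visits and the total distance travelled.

Total distance 116 blocks via the nearest-neighbour route Hub → S4 → S2 → S1 → S3 → Hub.

From Hub: distances to unvisited — S4=9, S2=12, S1=22, S3=34. Nearest is S4 (9).
From S4: distances to unvisited — S2=21, S1=31, S3=32. Nearest is S2 (21).
From S2: distances to unvisited — S1=17, S3=33. Nearest is S1 (17).
From S1: distances to unvisited — S3=35. Nearest is S3 (35).
Return S3→Hub: 34.
Total = 9 + 21 + 17 + 35 + 34 = 116.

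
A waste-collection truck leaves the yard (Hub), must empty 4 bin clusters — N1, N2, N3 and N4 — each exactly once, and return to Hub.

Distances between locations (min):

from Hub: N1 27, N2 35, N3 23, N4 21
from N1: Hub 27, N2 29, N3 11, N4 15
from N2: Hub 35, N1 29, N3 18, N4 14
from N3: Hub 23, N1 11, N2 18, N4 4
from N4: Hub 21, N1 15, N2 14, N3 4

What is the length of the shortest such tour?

There are 12 distinct closed tours to check (reversals are equivalent).
Hub → N1 → N2 → N3 → N4 → Hub: 27+29+18+4+21 = 99
Hub → N1 → N2 → N4 → N3 → Hub: 27+29+14+4+23 = 97
Hub → N1 → N3 → N2 → N4 → Hub: 27+11+18+14+21 = 91
Hub → N1 → N3 → N4 → N2 → Hub: 27+11+4+14+35 = 91
Hub → N1 → N4 → N2 → N3 → Hub: 27+15+14+18+23 = 97
Hub → N1 → N4 → N3 → N2 → Hub: 27+15+4+18+35 = 99
Hub → N2 → N1 → N3 → N4 → Hub: 35+29+11+4+21 = 100
Hub → N2 → N1 → N4 → N3 → Hub: 35+29+15+4+23 = 106
Hub → N2 → N3 → N1 → N4 → Hub: 35+18+11+15+21 = 100
Hub → N2 → N4 → N1 → N3 → Hub: 35+14+15+11+23 = 98
Hub → N3 → N1 → N2 → N4 → Hub: 23+11+29+14+21 = 98
Hub → N3 → N2 → N1 → N4 → Hub: 23+18+29+15+21 = 106
The minimum is 91.
One optimal route: Hub → N1 → N3 → N2 → N4 → Hub (or its reverse).

Minimum total distance: 91 min.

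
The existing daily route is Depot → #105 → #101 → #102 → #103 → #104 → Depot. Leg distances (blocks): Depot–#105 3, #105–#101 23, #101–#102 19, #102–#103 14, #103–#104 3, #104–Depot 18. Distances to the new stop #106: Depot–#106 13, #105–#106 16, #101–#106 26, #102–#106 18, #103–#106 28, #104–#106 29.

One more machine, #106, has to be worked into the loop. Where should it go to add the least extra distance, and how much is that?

Adding 19 blocks by placing #106 on the #105–#101 leg.

Insertion cost between consecutive stops i–j is d(i,#106) + d(#106,j) − d(i,j):
  between Depot and #105: 13 + 16 − 3 = 26
  between #105 and #101: 16 + 26 − 23 = 19
  between #101 and #102: 26 + 18 − 19 = 25
  between #102 and #103: 18 + 28 − 14 = 32
  between #103 and #104: 28 + 29 − 3 = 54
  between #104 and Depot: 29 + 13 − 18 = 24
Cheapest insertion is between #105 and #101, adding 19.
New total = 80 + 19 = 99.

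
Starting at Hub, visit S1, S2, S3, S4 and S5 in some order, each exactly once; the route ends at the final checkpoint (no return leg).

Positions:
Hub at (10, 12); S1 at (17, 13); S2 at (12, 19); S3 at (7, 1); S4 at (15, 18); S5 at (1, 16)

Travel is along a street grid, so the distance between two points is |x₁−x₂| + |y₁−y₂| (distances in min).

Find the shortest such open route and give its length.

Minimum one-way distance = 54 min.

There are 5! = 120 possible orderings.
Hub - S1 - S2 - S3 - S4 - S5: 8+11+23+25+16 = 83
Hub - S1 - S2 - S3 - S5 - S4: 8+11+23+21+16 = 79
Hub - S1 - S2 - S4 - S3 - S5: 8+11+4+25+21 = 69
Hub - S1 - S2 - S4 - S5 - S3: 8+11+4+16+21 = 60
Hub - S1 - S2 - S5 - S3 - S4: 8+11+14+21+25 = 79
Hub - S1 - S2 - S5 - S4 - S3: 8+11+14+16+25 = 74
Hub - S1 - S3 - S2 - S4 - S5: 8+22+23+4+16 = 73
Hub - S1 - S3 - S2 - S5 - S4: 8+22+23+14+16 = 83
Hub - S1 - S3 - S4 - S2 - S5: 8+22+25+4+14 = 73
Hub - S1 - S3 - S4 - S5 - S2: 8+22+25+16+14 = 85
Hub - S1 - S3 - S5 - S2 - S4: 8+22+21+14+4 = 69
Hub - S1 - S3 - S5 - S4 - S2: 8+22+21+16+4 = 71
Hub - S1 - S4 - S2 - S3 - S5: 8+7+4+23+21 = 63
Hub - S1 - S4 - S2 - S5 - S3: 8+7+4+14+21 = 54
… (106 more)
The minimum is 54.
One shortest path: Hub → S1 → S4 → S2 → S5 → S3.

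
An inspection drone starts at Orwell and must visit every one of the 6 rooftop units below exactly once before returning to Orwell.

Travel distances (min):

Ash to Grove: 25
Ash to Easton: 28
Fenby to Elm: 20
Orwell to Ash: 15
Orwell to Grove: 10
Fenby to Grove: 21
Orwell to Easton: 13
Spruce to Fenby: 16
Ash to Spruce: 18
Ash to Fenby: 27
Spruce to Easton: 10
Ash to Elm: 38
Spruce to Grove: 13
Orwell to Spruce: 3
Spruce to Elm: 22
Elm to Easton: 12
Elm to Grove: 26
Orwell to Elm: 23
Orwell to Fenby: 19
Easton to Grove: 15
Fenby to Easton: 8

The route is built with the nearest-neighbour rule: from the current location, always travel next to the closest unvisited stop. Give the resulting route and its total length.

107 min along Orwell → Spruce → Easton → Fenby → Elm → Grove → Ash → Orwell.

Orwell → [Spruce:3 / Grove:10 / Easton:13 / Ash:15 / Fenby:19 / Elm:23] → Spruce (3)
Spruce → [Easton:10 / Grove:13 / Fenby:16 / Ash:18 / Elm:22] → Easton (10)
Easton → [Fenby:8 / Elm:12 / Grove:15 / Ash:28] → Fenby (8)
Fenby → [Elm:20 / Grove:21 / Ash:27] → Elm (20)
Elm → [Grove:26 / Ash:38] → Grove (26)
Grove → [Ash:25] → Ash (25)
Return Ash→Orwell: 15.
Total = 3 + 10 + 8 + 20 + 26 + 25 + 15 = 107.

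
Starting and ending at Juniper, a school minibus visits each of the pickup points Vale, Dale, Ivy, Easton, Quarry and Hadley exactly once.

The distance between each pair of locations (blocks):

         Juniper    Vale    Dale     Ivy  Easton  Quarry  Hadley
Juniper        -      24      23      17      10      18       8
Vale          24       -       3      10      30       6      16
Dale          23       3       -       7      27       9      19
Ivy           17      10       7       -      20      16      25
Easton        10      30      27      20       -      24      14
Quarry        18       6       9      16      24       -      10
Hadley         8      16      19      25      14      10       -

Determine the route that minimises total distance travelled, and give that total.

With 6 stops there are 6!/2 = 360 distinct round trips (a route and its reverse cost the same).
Juniper→Vale→Dale→Ivy→Easton→Quarry→Hadley→Juniper: 24+3+7+20+24+10+8 = 96
Juniper→Vale→Dale→Ivy→Easton→Hadley→Quarry→Juniper: 24+3+7+20+14+10+18 = 96
Juniper→Vale→Dale→Ivy→Quarry→Easton→Hadley→Juniper: 24+3+7+16+24+14+8 = 96
Juniper→Vale→Dale→Ivy→Quarry→Hadley→Easton→Juniper: 24+3+7+16+10+14+10 = 84
Juniper→Vale→Dale→Ivy→Hadley→Easton→Quarry→Juniper: 24+3+7+25+14+24+18 = 115
Juniper→Vale→Dale→Ivy→Hadley→Quarry→Easton→Juniper: 24+3+7+25+10+24+10 = 103
Juniper→Vale→Dale→Easton→Ivy→Quarry→Hadley→Juniper: 24+3+27+20+16+10+8 = 108
Juniper→Vale→Dale→Easton→Ivy→Hadley→Quarry→Juniper: 24+3+27+20+25+10+18 = 127
… (352 more)
Juniper→Easton→Ivy→Dale→Vale→Quarry→Hadley→Juniper: 10+20+7+3+6+10+8 = 64  ← best
The minimum is 64.
One optimal route: Juniper → Easton → Ivy → Dale → Vale → Quarry → Hadley → Juniper (or its reverse).

Shortest round trip = 64 blocks.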